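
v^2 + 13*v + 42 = (v + 6)*(v + 7)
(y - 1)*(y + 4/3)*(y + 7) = y^3 + 22*y^2/3 + y - 28/3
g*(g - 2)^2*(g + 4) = g^4 - 12*g^2 + 16*g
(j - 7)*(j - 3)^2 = j^3 - 13*j^2 + 51*j - 63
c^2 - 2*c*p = c*(c - 2*p)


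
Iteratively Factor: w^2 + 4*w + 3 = (w + 3)*(w + 1)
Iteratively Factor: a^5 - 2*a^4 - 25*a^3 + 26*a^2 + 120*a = (a - 3)*(a^4 + a^3 - 22*a^2 - 40*a) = (a - 5)*(a - 3)*(a^3 + 6*a^2 + 8*a) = a*(a - 5)*(a - 3)*(a^2 + 6*a + 8) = a*(a - 5)*(a - 3)*(a + 2)*(a + 4)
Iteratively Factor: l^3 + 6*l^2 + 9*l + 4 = (l + 1)*(l^2 + 5*l + 4) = (l + 1)*(l + 4)*(l + 1)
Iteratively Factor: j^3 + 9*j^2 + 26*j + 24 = (j + 4)*(j^2 + 5*j + 6) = (j + 3)*(j + 4)*(j + 2)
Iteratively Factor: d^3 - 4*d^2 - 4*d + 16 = (d - 2)*(d^2 - 2*d - 8) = (d - 2)*(d + 2)*(d - 4)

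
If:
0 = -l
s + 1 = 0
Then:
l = 0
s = -1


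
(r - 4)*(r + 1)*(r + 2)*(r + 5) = r^4 + 4*r^3 - 15*r^2 - 58*r - 40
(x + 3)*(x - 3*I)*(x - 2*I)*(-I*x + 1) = -I*x^4 - 4*x^3 - 3*I*x^3 - 12*x^2 + I*x^2 - 6*x + 3*I*x - 18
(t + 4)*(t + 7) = t^2 + 11*t + 28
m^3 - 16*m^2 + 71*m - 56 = (m - 8)*(m - 7)*(m - 1)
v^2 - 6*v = v*(v - 6)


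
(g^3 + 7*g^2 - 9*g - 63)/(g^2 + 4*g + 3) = (g^2 + 4*g - 21)/(g + 1)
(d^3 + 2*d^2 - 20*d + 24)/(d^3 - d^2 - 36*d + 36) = (d^2 - 4*d + 4)/(d^2 - 7*d + 6)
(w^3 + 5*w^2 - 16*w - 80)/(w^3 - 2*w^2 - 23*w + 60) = (w + 4)/(w - 3)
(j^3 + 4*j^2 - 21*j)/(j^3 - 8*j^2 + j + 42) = j*(j + 7)/(j^2 - 5*j - 14)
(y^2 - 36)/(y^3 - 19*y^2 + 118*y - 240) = (y + 6)/(y^2 - 13*y + 40)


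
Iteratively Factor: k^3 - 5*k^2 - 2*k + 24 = (k - 3)*(k^2 - 2*k - 8) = (k - 4)*(k - 3)*(k + 2)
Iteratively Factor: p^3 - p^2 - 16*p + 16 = (p + 4)*(p^2 - 5*p + 4) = (p - 4)*(p + 4)*(p - 1)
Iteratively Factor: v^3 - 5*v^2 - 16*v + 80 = (v - 5)*(v^2 - 16) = (v - 5)*(v - 4)*(v + 4)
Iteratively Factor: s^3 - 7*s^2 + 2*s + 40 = (s + 2)*(s^2 - 9*s + 20) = (s - 5)*(s + 2)*(s - 4)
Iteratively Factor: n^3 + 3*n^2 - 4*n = (n - 1)*(n^2 + 4*n) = (n - 1)*(n + 4)*(n)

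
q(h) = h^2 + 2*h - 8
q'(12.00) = 26.00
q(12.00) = 160.00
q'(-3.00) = -4.00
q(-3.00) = -5.00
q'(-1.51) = -1.02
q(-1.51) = -8.74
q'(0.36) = 2.72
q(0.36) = -7.15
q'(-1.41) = -0.82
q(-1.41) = -8.83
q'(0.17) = 2.34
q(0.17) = -7.63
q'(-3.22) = -4.44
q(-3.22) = -4.07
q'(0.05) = 2.10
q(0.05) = -7.90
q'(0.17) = 2.34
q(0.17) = -7.63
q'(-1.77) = -1.54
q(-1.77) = -8.41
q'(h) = 2*h + 2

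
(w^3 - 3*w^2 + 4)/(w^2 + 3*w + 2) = (w^2 - 4*w + 4)/(w + 2)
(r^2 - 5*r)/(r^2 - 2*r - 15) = r/(r + 3)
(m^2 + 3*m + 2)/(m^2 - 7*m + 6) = (m^2 + 3*m + 2)/(m^2 - 7*m + 6)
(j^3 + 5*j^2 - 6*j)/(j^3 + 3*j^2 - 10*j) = (j^2 + 5*j - 6)/(j^2 + 3*j - 10)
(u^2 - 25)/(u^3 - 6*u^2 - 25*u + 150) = 1/(u - 6)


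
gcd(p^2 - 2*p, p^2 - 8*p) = p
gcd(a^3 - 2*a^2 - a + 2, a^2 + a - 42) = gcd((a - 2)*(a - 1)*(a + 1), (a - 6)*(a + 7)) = 1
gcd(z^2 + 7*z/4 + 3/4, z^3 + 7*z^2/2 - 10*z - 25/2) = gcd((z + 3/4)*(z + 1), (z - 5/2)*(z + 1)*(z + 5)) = z + 1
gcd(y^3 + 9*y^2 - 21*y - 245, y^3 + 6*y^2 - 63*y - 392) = y^2 + 14*y + 49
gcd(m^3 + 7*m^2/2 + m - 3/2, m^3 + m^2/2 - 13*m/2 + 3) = m^2 + 5*m/2 - 3/2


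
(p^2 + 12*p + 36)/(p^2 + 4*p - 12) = (p + 6)/(p - 2)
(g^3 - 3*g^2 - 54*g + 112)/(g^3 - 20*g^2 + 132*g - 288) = (g^2 + 5*g - 14)/(g^2 - 12*g + 36)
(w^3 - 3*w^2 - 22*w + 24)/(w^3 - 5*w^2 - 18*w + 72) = (w - 1)/(w - 3)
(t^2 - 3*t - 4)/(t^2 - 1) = (t - 4)/(t - 1)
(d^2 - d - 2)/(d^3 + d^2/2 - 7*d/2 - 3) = 2/(2*d + 3)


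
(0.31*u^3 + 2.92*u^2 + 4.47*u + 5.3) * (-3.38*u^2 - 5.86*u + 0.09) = -1.0478*u^5 - 11.6862*u^4 - 32.1919*u^3 - 43.8454*u^2 - 30.6557*u + 0.477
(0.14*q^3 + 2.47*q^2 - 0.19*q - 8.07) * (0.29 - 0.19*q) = -0.0266*q^4 - 0.4287*q^3 + 0.7524*q^2 + 1.4782*q - 2.3403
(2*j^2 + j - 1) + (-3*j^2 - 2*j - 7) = -j^2 - j - 8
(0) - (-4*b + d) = 4*b - d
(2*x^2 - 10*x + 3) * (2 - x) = -2*x^3 + 14*x^2 - 23*x + 6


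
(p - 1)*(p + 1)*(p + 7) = p^3 + 7*p^2 - p - 7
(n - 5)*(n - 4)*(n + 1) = n^3 - 8*n^2 + 11*n + 20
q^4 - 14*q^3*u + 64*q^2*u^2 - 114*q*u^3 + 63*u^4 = (q - 7*u)*(q - 3*u)^2*(q - u)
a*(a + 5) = a^2 + 5*a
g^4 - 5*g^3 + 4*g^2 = g^2*(g - 4)*(g - 1)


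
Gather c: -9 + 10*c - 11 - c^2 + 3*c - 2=-c^2 + 13*c - 22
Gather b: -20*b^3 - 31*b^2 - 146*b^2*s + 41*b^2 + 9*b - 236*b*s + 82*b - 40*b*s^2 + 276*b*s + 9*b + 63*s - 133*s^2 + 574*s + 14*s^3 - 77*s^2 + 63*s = -20*b^3 + b^2*(10 - 146*s) + b*(-40*s^2 + 40*s + 100) + 14*s^3 - 210*s^2 + 700*s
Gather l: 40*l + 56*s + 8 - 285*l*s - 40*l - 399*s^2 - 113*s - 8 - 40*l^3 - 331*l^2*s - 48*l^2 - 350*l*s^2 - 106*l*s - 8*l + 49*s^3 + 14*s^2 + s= -40*l^3 + l^2*(-331*s - 48) + l*(-350*s^2 - 391*s - 8) + 49*s^3 - 385*s^2 - 56*s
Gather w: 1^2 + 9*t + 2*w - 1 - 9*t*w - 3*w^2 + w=9*t - 3*w^2 + w*(3 - 9*t)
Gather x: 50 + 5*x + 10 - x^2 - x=-x^2 + 4*x + 60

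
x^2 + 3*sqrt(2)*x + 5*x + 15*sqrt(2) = (x + 5)*(x + 3*sqrt(2))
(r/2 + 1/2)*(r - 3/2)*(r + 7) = r^3/2 + 13*r^2/4 - 5*r/2 - 21/4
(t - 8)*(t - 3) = t^2 - 11*t + 24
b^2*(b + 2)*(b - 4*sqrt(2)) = b^4 - 4*sqrt(2)*b^3 + 2*b^3 - 8*sqrt(2)*b^2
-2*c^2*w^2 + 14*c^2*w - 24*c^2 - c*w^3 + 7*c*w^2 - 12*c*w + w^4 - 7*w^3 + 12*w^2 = (-2*c + w)*(c + w)*(w - 4)*(w - 3)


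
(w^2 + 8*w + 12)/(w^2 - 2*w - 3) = (w^2 + 8*w + 12)/(w^2 - 2*w - 3)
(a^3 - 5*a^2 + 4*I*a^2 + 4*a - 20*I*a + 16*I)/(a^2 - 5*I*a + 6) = (a^3 + a^2*(-5 + 4*I) + a*(4 - 20*I) + 16*I)/(a^2 - 5*I*a + 6)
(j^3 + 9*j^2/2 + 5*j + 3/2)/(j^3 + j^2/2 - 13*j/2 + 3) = (2*j^2 + 3*j + 1)/(2*j^2 - 5*j + 2)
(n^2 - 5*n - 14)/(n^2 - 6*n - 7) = (n + 2)/(n + 1)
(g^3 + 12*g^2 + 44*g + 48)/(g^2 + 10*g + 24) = g + 2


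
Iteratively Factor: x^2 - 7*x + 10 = (x - 5)*(x - 2)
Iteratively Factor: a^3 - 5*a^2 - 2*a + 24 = (a - 4)*(a^2 - a - 6) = (a - 4)*(a - 3)*(a + 2)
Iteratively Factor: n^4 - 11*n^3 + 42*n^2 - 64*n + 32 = (n - 4)*(n^3 - 7*n^2 + 14*n - 8) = (n - 4)*(n - 2)*(n^2 - 5*n + 4) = (n - 4)^2*(n - 2)*(n - 1)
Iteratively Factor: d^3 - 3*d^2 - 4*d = (d)*(d^2 - 3*d - 4) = d*(d + 1)*(d - 4)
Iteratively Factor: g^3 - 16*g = (g + 4)*(g^2 - 4*g) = (g - 4)*(g + 4)*(g)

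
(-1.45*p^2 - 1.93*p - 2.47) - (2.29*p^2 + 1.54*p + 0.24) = -3.74*p^2 - 3.47*p - 2.71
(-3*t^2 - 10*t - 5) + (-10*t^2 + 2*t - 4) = -13*t^2 - 8*t - 9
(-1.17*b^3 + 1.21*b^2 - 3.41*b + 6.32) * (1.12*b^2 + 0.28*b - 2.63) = -1.3104*b^5 + 1.0276*b^4 - 0.403300000000001*b^3 + 2.9413*b^2 + 10.7379*b - 16.6216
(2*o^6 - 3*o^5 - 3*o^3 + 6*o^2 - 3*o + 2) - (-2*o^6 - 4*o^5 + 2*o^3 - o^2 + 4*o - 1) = 4*o^6 + o^5 - 5*o^3 + 7*o^2 - 7*o + 3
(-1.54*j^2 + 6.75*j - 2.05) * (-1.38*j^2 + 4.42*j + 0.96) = 2.1252*j^4 - 16.1218*j^3 + 31.1856*j^2 - 2.581*j - 1.968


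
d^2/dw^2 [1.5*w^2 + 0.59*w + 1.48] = 3.00000000000000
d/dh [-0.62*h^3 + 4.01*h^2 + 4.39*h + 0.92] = -1.86*h^2 + 8.02*h + 4.39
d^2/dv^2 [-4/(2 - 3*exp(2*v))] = (144*exp(2*v) + 96)*exp(2*v)/(3*exp(2*v) - 2)^3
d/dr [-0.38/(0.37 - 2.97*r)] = -1.1286/(2.97*r - 0.37)^2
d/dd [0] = 0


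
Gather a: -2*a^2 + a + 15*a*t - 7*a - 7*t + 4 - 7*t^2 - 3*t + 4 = -2*a^2 + a*(15*t - 6) - 7*t^2 - 10*t + 8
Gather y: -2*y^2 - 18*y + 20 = -2*y^2 - 18*y + 20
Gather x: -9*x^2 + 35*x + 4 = -9*x^2 + 35*x + 4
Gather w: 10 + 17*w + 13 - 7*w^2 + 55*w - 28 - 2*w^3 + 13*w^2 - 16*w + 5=-2*w^3 + 6*w^2 + 56*w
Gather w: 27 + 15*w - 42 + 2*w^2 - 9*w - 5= 2*w^2 + 6*w - 20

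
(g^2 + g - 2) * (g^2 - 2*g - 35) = g^4 - g^3 - 39*g^2 - 31*g + 70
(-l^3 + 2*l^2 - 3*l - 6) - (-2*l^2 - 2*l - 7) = -l^3 + 4*l^2 - l + 1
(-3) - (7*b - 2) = -7*b - 1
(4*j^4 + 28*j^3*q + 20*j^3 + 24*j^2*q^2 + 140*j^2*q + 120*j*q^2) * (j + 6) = 4*j^5 + 28*j^4*q + 44*j^4 + 24*j^3*q^2 + 308*j^3*q + 120*j^3 + 264*j^2*q^2 + 840*j^2*q + 720*j*q^2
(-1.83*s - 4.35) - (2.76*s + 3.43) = -4.59*s - 7.78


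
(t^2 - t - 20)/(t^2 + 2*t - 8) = (t - 5)/(t - 2)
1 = 1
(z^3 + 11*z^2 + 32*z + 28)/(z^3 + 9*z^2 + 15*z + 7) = (z^2 + 4*z + 4)/(z^2 + 2*z + 1)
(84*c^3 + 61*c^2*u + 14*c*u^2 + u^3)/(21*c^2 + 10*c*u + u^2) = 4*c + u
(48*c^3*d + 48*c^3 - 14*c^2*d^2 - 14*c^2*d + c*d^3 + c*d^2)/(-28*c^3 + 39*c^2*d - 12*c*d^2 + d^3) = c*(-48*c^2*d - 48*c^2 + 14*c*d^2 + 14*c*d - d^3 - d^2)/(28*c^3 - 39*c^2*d + 12*c*d^2 - d^3)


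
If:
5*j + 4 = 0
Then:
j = -4/5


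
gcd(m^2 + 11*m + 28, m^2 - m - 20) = m + 4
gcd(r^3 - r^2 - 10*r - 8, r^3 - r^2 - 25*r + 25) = 1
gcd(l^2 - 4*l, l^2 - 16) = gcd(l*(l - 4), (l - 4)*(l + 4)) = l - 4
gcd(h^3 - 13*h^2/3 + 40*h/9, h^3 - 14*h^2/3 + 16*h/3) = h^2 - 8*h/3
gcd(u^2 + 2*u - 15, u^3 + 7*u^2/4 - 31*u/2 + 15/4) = u^2 + 2*u - 15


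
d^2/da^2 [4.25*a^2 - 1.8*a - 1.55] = 8.50000000000000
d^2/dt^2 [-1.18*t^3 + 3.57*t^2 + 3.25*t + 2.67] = 7.14 - 7.08*t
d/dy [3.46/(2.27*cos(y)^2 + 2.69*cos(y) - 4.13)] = (15.7084*cos(y) + 9.3074)*sin(y)/(2.27*cos(y)^2 + 2.69*cos(y) - 4.13)^2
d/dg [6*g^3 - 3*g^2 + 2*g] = 18*g^2 - 6*g + 2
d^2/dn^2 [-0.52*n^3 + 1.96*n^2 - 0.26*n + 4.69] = 3.92 - 3.12*n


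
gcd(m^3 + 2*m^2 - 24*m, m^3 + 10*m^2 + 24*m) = m^2 + 6*m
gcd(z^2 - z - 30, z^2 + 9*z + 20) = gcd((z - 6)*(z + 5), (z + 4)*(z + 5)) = z + 5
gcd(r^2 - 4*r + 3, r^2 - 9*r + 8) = r - 1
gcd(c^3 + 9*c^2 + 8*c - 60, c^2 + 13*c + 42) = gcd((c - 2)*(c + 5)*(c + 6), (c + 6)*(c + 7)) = c + 6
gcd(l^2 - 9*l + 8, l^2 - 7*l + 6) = l - 1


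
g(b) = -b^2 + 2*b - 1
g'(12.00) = -22.00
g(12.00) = -121.00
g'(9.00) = -16.00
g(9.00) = -64.00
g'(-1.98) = 5.96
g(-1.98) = -8.88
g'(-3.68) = 9.36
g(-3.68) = -21.90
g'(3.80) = -5.60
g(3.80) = -7.84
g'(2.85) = -3.70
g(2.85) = -3.42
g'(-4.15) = 10.30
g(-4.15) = -26.52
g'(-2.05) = 6.10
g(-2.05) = -9.30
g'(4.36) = -6.72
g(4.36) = -11.29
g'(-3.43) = 8.86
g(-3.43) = -19.62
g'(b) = 2 - 2*b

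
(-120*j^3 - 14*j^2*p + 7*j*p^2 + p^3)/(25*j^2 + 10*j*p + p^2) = (-24*j^2 + 2*j*p + p^2)/(5*j + p)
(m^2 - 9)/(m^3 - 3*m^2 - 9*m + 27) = 1/(m - 3)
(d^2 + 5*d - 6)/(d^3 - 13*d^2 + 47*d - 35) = (d + 6)/(d^2 - 12*d + 35)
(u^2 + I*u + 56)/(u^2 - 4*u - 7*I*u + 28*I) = (u + 8*I)/(u - 4)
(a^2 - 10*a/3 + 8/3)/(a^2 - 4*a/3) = (a - 2)/a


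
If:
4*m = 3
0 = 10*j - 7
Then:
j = 7/10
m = 3/4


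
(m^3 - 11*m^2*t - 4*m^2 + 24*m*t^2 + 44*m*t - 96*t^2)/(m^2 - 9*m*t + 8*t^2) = (-m^2 + 3*m*t + 4*m - 12*t)/(-m + t)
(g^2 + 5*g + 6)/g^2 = 1 + 5/g + 6/g^2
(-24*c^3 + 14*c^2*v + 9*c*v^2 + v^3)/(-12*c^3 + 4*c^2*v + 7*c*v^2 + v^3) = (4*c + v)/(2*c + v)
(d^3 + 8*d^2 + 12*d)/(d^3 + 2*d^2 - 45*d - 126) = d*(d + 2)/(d^2 - 4*d - 21)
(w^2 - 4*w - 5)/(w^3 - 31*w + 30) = (w + 1)/(w^2 + 5*w - 6)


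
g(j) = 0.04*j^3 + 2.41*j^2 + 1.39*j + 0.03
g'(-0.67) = -1.79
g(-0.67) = 0.17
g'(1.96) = 11.30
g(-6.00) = 69.81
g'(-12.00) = -39.17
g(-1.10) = 1.36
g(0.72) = 2.30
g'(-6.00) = -23.21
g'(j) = 0.12*j^2 + 4.82*j + 1.39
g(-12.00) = 261.27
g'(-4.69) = -18.58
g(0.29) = 0.64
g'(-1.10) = -3.77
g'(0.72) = 4.92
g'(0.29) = 2.80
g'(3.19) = 17.99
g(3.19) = 30.29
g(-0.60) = 0.05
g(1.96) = 12.31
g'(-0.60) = -1.46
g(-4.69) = 42.40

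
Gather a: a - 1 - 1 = a - 2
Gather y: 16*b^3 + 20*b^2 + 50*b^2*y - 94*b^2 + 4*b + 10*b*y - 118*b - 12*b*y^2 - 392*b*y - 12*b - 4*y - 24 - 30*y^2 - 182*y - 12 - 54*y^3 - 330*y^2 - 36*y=16*b^3 - 74*b^2 - 126*b - 54*y^3 + y^2*(-12*b - 360) + y*(50*b^2 - 382*b - 222) - 36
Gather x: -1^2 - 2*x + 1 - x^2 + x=-x^2 - x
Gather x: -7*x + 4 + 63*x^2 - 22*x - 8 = 63*x^2 - 29*x - 4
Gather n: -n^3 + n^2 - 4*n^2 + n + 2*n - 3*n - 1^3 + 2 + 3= -n^3 - 3*n^2 + 4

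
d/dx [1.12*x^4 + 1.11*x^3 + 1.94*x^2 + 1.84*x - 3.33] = 4.48*x^3 + 3.33*x^2 + 3.88*x + 1.84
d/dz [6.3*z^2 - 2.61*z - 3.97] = 12.6*z - 2.61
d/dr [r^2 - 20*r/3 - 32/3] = 2*r - 20/3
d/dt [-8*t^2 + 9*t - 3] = 9 - 16*t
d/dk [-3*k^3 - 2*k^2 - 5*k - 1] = -9*k^2 - 4*k - 5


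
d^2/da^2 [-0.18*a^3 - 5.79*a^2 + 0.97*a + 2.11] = -1.08*a - 11.58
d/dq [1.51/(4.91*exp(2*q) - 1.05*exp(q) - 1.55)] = (1.5855 - 14.8282*exp(q))*exp(q)/(-4.91*exp(2*q) + 1.05*exp(q) + 1.55)^2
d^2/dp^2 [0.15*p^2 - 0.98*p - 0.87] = 0.300000000000000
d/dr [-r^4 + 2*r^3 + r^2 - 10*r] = -4*r^3 + 6*r^2 + 2*r - 10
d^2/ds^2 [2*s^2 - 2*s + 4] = 4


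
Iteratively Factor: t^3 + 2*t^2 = (t + 2)*(t^2) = t*(t + 2)*(t)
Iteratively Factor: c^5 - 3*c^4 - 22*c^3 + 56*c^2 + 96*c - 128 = (c + 2)*(c^4 - 5*c^3 - 12*c^2 + 80*c - 64) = (c - 4)*(c + 2)*(c^3 - c^2 - 16*c + 16) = (c - 4)*(c + 2)*(c + 4)*(c^2 - 5*c + 4) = (c - 4)^2*(c + 2)*(c + 4)*(c - 1)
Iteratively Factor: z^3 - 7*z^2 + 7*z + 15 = (z + 1)*(z^2 - 8*z + 15) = (z - 3)*(z + 1)*(z - 5)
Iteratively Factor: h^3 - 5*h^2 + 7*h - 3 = (h - 1)*(h^2 - 4*h + 3) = (h - 3)*(h - 1)*(h - 1)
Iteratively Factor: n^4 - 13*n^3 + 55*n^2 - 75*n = (n - 5)*(n^3 - 8*n^2 + 15*n) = (n - 5)*(n - 3)*(n^2 - 5*n) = n*(n - 5)*(n - 3)*(n - 5)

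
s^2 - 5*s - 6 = (s - 6)*(s + 1)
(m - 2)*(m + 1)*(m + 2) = m^3 + m^2 - 4*m - 4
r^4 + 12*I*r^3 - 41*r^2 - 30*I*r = r*(r + I)*(r + 5*I)*(r + 6*I)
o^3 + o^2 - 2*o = o*(o - 1)*(o + 2)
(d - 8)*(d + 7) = d^2 - d - 56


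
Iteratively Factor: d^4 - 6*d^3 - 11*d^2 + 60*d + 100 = (d - 5)*(d^3 - d^2 - 16*d - 20) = (d - 5)^2*(d^2 + 4*d + 4) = (d - 5)^2*(d + 2)*(d + 2)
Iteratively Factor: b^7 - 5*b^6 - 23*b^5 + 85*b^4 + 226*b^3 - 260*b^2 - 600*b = (b)*(b^6 - 5*b^5 - 23*b^4 + 85*b^3 + 226*b^2 - 260*b - 600) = b*(b - 5)*(b^5 - 23*b^3 - 30*b^2 + 76*b + 120) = b*(b - 5)*(b + 2)*(b^4 - 2*b^3 - 19*b^2 + 8*b + 60) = b*(b - 5)*(b + 2)^2*(b^3 - 4*b^2 - 11*b + 30) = b*(b - 5)*(b - 2)*(b + 2)^2*(b^2 - 2*b - 15) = b*(b - 5)^2*(b - 2)*(b + 2)^2*(b + 3)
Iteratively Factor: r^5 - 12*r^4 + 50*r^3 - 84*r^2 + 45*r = (r - 5)*(r^4 - 7*r^3 + 15*r^2 - 9*r) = (r - 5)*(r - 3)*(r^3 - 4*r^2 + 3*r) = (r - 5)*(r - 3)*(r - 1)*(r^2 - 3*r) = r*(r - 5)*(r - 3)*(r - 1)*(r - 3)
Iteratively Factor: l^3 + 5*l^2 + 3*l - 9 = (l + 3)*(l^2 + 2*l - 3) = (l - 1)*(l + 3)*(l + 3)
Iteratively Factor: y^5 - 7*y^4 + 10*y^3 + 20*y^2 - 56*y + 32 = (y - 4)*(y^4 - 3*y^3 - 2*y^2 + 12*y - 8) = (y - 4)*(y - 2)*(y^3 - y^2 - 4*y + 4) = (y - 4)*(y - 2)*(y - 1)*(y^2 - 4) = (y - 4)*(y - 2)*(y - 1)*(y + 2)*(y - 2)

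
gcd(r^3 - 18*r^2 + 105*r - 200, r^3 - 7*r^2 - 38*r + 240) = r^2 - 13*r + 40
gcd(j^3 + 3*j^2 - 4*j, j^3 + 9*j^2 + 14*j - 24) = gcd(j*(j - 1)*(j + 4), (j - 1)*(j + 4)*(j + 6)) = j^2 + 3*j - 4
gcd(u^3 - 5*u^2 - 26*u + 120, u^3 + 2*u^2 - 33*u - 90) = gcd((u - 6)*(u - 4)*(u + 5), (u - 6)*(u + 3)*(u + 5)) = u^2 - u - 30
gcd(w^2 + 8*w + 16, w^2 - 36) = 1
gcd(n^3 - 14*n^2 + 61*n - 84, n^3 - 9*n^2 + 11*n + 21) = n^2 - 10*n + 21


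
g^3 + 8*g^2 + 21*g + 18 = (g + 2)*(g + 3)^2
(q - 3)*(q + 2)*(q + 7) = q^3 + 6*q^2 - 13*q - 42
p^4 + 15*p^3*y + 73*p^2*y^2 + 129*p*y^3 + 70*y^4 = (p + y)*(p + 2*y)*(p + 5*y)*(p + 7*y)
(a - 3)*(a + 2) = a^2 - a - 6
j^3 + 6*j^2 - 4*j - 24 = (j - 2)*(j + 2)*(j + 6)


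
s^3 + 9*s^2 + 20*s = s*(s + 4)*(s + 5)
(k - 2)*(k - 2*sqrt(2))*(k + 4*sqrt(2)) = k^3 - 2*k^2 + 2*sqrt(2)*k^2 - 16*k - 4*sqrt(2)*k + 32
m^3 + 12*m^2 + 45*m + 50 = (m + 2)*(m + 5)^2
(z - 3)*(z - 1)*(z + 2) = z^3 - 2*z^2 - 5*z + 6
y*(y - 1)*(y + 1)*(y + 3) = y^4 + 3*y^3 - y^2 - 3*y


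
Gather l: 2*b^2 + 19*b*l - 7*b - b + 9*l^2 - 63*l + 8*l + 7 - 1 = 2*b^2 - 8*b + 9*l^2 + l*(19*b - 55) + 6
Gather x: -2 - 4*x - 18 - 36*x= -40*x - 20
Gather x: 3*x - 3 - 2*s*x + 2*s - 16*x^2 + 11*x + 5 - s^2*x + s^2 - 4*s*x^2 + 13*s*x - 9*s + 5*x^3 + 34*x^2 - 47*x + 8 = s^2 - 7*s + 5*x^3 + x^2*(18 - 4*s) + x*(-s^2 + 11*s - 33) + 10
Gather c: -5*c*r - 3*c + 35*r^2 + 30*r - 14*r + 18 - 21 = c*(-5*r - 3) + 35*r^2 + 16*r - 3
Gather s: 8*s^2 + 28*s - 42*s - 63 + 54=8*s^2 - 14*s - 9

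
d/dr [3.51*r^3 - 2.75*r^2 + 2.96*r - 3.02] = 10.53*r^2 - 5.5*r + 2.96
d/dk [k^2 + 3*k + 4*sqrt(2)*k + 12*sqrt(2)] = 2*k + 3 + 4*sqrt(2)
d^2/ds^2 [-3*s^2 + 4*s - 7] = -6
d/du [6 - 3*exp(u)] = -3*exp(u)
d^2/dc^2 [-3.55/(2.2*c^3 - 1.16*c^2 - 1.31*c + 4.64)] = ((46.86*c - 8.236)*(2.2*c^3 - 1.16*c^2 - 1.31*c + 4.64) - 3.55*(-13.2*c^2 + 4.64*c + 2.62)*(-6.6*c^2 + 2.32*c + 1.31))/(2.2*c^3 - 1.16*c^2 - 1.31*c + 4.64)^3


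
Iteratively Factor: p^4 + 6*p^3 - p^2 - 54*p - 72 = (p + 3)*(p^3 + 3*p^2 - 10*p - 24) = (p + 3)*(p + 4)*(p^2 - p - 6) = (p - 3)*(p + 3)*(p + 4)*(p + 2)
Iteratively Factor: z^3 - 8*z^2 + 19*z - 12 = (z - 4)*(z^2 - 4*z + 3) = (z - 4)*(z - 1)*(z - 3)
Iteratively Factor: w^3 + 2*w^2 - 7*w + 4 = (w - 1)*(w^2 + 3*w - 4) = (w - 1)*(w + 4)*(w - 1)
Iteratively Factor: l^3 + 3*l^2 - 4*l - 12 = (l + 2)*(l^2 + l - 6) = (l - 2)*(l + 2)*(l + 3)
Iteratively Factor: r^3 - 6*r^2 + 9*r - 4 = (r - 1)*(r^2 - 5*r + 4) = (r - 4)*(r - 1)*(r - 1)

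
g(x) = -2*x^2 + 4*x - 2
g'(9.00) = -32.00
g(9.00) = -128.00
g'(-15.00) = 64.00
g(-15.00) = -512.00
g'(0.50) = 2.00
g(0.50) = -0.50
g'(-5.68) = 26.72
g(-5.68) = -89.24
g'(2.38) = -5.52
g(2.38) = -3.81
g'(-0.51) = 6.04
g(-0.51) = -4.56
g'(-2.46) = 13.84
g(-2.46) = -23.94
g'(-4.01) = 20.04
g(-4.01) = -50.20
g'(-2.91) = 15.64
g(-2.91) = -30.58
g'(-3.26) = 17.04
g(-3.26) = -36.30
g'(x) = 4 - 4*x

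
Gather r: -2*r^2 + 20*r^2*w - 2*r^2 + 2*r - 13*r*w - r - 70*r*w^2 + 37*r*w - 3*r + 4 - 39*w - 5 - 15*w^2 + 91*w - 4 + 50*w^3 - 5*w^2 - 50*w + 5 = r^2*(20*w - 4) + r*(-70*w^2 + 24*w - 2) + 50*w^3 - 20*w^2 + 2*w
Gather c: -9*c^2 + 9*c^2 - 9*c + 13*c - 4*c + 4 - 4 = 0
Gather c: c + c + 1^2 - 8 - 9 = 2*c - 16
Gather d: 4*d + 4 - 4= 4*d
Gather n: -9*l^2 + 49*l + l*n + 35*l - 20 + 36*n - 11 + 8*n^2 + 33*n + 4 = -9*l^2 + 84*l + 8*n^2 + n*(l + 69) - 27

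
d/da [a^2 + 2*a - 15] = 2*a + 2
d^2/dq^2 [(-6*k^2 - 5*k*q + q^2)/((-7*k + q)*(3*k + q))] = 2*k*(639*k^3 - 243*k^2*q + 45*k*q^2 - q^3)/(-9261*k^6 - 5292*k^5*q + 315*k^4*q^2 + 440*k^3*q^3 - 15*k^2*q^4 - 12*k*q^5 + q^6)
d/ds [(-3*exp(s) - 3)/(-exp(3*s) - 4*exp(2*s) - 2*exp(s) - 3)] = 3*(-(exp(s) + 1)*(3*exp(2*s) + 8*exp(s) + 2) + exp(3*s) + 4*exp(2*s) + 2*exp(s) + 3)*exp(s)/(exp(3*s) + 4*exp(2*s) + 2*exp(s) + 3)^2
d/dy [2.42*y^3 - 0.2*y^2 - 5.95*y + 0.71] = 7.26*y^2 - 0.4*y - 5.95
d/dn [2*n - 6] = 2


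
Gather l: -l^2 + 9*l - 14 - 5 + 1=-l^2 + 9*l - 18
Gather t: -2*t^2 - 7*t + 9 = -2*t^2 - 7*t + 9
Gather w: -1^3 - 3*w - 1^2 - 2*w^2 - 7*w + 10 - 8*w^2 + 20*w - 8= -10*w^2 + 10*w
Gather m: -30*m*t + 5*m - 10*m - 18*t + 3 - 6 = m*(-30*t - 5) - 18*t - 3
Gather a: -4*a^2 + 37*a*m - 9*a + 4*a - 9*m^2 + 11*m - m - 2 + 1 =-4*a^2 + a*(37*m - 5) - 9*m^2 + 10*m - 1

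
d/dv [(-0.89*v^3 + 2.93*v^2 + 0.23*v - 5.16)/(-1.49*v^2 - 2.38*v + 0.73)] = (1.3261*v^4 + 4.2364*v^3 - 8.5798*v^2 - 11.099*v - 12.1129)/(2.2201*v^4 + 7.0924*v^3 + 3.489*v^2 - 3.4748*v + 0.5329)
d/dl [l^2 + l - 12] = 2*l + 1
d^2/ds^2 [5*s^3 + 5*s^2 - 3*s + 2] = 30*s + 10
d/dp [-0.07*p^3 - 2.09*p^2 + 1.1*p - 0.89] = -0.21*p^2 - 4.18*p + 1.1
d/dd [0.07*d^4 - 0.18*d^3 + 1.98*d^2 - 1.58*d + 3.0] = 0.28*d^3 - 0.54*d^2 + 3.96*d - 1.58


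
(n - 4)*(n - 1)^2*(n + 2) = n^4 - 4*n^3 - 3*n^2 + 14*n - 8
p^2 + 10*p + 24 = (p + 4)*(p + 6)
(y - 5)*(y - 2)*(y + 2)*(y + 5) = y^4 - 29*y^2 + 100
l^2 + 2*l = l*(l + 2)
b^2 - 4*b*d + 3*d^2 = (b - 3*d)*(b - d)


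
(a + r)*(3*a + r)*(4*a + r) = 12*a^3 + 19*a^2*r + 8*a*r^2 + r^3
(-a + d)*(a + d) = -a^2 + d^2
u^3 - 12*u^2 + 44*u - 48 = (u - 6)*(u - 4)*(u - 2)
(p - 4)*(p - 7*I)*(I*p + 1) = I*p^3 + 8*p^2 - 4*I*p^2 - 32*p - 7*I*p + 28*I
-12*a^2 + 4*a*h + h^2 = (-2*a + h)*(6*a + h)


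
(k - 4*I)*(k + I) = k^2 - 3*I*k + 4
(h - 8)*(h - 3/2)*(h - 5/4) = h^3 - 43*h^2/4 + 191*h/8 - 15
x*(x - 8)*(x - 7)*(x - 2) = x^4 - 17*x^3 + 86*x^2 - 112*x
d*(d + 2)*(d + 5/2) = d^3 + 9*d^2/2 + 5*d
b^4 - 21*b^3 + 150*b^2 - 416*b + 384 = (b - 8)^2*(b - 3)*(b - 2)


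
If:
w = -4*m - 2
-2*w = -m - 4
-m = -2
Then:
No Solution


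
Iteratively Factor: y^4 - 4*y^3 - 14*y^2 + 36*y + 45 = (y - 3)*(y^3 - y^2 - 17*y - 15) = (y - 3)*(y + 1)*(y^2 - 2*y - 15) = (y - 5)*(y - 3)*(y + 1)*(y + 3)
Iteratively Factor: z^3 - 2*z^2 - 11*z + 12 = (z - 4)*(z^2 + 2*z - 3) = (z - 4)*(z - 1)*(z + 3)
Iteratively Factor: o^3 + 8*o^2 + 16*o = (o + 4)*(o^2 + 4*o) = o*(o + 4)*(o + 4)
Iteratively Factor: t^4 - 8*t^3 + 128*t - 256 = (t - 4)*(t^3 - 4*t^2 - 16*t + 64) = (t - 4)^2*(t^2 - 16) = (t - 4)^2*(t + 4)*(t - 4)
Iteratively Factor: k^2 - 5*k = (k - 5)*(k)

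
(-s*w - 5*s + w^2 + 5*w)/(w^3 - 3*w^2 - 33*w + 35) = (-s + w)/(w^2 - 8*w + 7)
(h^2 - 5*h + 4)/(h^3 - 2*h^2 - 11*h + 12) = 1/(h + 3)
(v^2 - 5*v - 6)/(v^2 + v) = (v - 6)/v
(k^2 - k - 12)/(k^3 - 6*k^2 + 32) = (k + 3)/(k^2 - 2*k - 8)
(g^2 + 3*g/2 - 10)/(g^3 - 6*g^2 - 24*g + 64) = (g - 5/2)/(g^2 - 10*g + 16)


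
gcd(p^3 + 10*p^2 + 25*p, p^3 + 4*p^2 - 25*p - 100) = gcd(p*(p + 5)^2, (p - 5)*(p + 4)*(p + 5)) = p + 5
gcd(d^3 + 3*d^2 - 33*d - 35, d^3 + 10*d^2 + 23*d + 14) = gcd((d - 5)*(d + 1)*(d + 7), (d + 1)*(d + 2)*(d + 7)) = d^2 + 8*d + 7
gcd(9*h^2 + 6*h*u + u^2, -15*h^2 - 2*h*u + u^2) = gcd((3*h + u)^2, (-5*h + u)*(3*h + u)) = 3*h + u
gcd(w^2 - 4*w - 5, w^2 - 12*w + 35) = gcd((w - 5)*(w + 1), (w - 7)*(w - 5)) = w - 5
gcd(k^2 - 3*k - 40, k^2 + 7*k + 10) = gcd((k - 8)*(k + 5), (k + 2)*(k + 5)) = k + 5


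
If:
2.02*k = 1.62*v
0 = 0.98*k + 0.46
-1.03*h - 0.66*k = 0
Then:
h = 0.30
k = -0.47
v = -0.59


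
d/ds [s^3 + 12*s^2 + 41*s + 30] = 3*s^2 + 24*s + 41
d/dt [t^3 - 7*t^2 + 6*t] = 3*t^2 - 14*t + 6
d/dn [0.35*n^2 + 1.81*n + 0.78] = 0.7*n + 1.81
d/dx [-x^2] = -2*x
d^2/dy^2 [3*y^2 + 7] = 6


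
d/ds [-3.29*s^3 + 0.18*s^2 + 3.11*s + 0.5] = -9.87*s^2 + 0.36*s + 3.11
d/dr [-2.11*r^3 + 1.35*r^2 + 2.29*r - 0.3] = -6.33*r^2 + 2.7*r + 2.29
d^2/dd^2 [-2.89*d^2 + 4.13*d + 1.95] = -5.78000000000000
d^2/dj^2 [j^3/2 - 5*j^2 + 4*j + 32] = 3*j - 10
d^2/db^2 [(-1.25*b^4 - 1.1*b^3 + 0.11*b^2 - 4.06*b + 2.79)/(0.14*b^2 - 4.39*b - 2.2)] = (-0.049*b^6 + 4.6095*b^5 - 142.23075*b^4 - 236.26016*b^3 - 135.811416*b^2 - 49.735284*b + 188.744718)/(0.002744*b^6 - 0.258132*b^5 + 7.964922*b^4 - 76.491799*b^3 - 125.16306*b^2 - 63.7428*b - 10.648)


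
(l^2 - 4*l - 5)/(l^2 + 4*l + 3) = (l - 5)/(l + 3)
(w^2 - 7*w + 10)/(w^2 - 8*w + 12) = (w - 5)/(w - 6)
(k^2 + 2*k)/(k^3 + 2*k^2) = 1/k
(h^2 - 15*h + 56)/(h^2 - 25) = (h^2 - 15*h + 56)/(h^2 - 25)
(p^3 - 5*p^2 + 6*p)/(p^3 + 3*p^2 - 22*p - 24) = p*(p^2 - 5*p + 6)/(p^3 + 3*p^2 - 22*p - 24)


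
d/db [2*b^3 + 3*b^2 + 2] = 6*b*(b + 1)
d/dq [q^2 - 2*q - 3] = 2*q - 2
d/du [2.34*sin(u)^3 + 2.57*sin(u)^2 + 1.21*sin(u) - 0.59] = (7.02*sin(u)^2 + 5.14*sin(u) + 1.21)*cos(u)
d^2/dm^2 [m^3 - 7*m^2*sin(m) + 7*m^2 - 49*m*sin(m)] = 7*m^2*sin(m) + 49*m*sin(m) - 28*m*cos(m) + 6*m - 14*sin(m) - 98*cos(m) + 14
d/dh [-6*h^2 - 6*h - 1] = -12*h - 6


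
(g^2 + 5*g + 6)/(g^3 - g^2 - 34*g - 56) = (g + 3)/(g^2 - 3*g - 28)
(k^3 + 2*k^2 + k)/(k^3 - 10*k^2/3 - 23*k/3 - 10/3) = 3*k*(k + 1)/(3*k^2 - 13*k - 10)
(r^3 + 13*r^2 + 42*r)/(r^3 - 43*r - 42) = r*(r + 7)/(r^2 - 6*r - 7)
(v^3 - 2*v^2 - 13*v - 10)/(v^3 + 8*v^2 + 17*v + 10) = (v - 5)/(v + 5)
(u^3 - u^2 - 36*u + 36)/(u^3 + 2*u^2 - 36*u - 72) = (u - 1)/(u + 2)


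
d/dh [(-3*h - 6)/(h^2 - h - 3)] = 3*(-h^2 + h + (h + 2)*(2*h - 1) + 3)/(-h^2 + h + 3)^2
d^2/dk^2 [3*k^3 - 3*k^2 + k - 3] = 18*k - 6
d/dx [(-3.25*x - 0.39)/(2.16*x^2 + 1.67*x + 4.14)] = (7.02*x^2 + 1.6848*x - 12.8037)/(4.6656*x^4 + 7.2144*x^3 + 20.6737*x^2 + 13.8276*x + 17.1396)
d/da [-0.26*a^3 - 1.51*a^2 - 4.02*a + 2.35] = -0.78*a^2 - 3.02*a - 4.02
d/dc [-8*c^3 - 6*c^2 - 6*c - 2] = -24*c^2 - 12*c - 6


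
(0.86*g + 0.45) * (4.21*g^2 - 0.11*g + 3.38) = 3.6206*g^3 + 1.7999*g^2 + 2.8573*g + 1.521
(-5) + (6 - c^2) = 1 - c^2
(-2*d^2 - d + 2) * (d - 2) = -2*d^3 + 3*d^2 + 4*d - 4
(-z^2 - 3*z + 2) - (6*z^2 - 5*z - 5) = -7*z^2 + 2*z + 7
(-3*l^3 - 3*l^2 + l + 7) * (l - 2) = -3*l^4 + 3*l^3 + 7*l^2 + 5*l - 14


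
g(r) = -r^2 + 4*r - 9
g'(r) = 4 - 2*r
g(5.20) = -15.24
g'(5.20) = -6.40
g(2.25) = -5.06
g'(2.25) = -0.50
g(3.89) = -8.57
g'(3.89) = -3.78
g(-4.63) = -48.96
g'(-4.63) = 13.26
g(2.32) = -5.10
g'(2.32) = -0.64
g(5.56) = -17.67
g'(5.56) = -7.12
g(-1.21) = -15.30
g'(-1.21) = 6.42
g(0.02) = -8.92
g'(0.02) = 3.96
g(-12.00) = -201.00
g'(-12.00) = 28.00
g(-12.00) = -201.00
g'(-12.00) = 28.00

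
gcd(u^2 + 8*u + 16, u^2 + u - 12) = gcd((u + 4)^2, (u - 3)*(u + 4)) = u + 4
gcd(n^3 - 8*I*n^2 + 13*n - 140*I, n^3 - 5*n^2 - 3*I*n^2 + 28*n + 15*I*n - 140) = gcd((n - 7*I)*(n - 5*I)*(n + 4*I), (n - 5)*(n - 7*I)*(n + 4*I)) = n^2 - 3*I*n + 28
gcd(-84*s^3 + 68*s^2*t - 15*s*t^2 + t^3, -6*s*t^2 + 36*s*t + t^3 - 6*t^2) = 6*s - t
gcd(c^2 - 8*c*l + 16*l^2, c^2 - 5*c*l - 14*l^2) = 1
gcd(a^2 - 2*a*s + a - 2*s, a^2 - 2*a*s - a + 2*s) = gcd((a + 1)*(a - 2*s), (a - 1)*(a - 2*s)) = -a + 2*s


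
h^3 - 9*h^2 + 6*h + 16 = (h - 8)*(h - 2)*(h + 1)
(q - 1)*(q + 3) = q^2 + 2*q - 3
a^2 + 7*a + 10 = (a + 2)*(a + 5)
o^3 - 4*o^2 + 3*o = o*(o - 3)*(o - 1)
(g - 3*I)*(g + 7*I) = g^2 + 4*I*g + 21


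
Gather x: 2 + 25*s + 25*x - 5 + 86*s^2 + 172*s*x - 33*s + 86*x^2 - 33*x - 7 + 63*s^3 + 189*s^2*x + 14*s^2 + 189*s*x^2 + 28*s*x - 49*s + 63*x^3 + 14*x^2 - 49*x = 63*s^3 + 100*s^2 - 57*s + 63*x^3 + x^2*(189*s + 100) + x*(189*s^2 + 200*s - 57) - 10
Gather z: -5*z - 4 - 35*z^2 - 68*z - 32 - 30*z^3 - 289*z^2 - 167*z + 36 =-30*z^3 - 324*z^2 - 240*z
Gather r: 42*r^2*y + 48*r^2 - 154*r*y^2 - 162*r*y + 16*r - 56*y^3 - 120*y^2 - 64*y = r^2*(42*y + 48) + r*(-154*y^2 - 162*y + 16) - 56*y^3 - 120*y^2 - 64*y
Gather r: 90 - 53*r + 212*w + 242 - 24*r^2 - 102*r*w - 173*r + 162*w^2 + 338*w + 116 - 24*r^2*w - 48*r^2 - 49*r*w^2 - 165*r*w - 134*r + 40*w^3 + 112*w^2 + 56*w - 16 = r^2*(-24*w - 72) + r*(-49*w^2 - 267*w - 360) + 40*w^3 + 274*w^2 + 606*w + 432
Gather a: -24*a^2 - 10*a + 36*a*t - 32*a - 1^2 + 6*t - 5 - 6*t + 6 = -24*a^2 + a*(36*t - 42)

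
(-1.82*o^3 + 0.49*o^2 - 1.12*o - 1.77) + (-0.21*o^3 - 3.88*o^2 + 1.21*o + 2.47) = -2.03*o^3 - 3.39*o^2 + 0.0899999999999999*o + 0.7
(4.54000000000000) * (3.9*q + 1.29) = 17.706*q + 5.8566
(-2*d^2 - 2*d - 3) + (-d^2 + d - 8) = -3*d^2 - d - 11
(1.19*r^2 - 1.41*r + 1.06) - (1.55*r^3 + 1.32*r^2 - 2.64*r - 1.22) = -1.55*r^3 - 0.13*r^2 + 1.23*r + 2.28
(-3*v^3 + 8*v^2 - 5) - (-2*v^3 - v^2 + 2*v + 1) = -v^3 + 9*v^2 - 2*v - 6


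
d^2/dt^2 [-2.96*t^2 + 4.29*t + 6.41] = -5.92000000000000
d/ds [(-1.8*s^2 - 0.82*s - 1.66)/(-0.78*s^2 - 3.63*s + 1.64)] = (5.8944*s^2 - 8.4936*s - 7.3706)/(0.6084*s^4 + 5.6628*s^3 + 10.6185*s^2 - 11.9064*s + 2.6896)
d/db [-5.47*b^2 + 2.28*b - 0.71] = 2.28 - 10.94*b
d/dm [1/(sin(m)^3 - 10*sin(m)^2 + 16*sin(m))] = (-3*cos(m) + 20/tan(m) - 16*cos(m)/sin(m)^2)/((sin(m) - 8)^2*(sin(m) - 2)^2)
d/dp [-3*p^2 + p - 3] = 1 - 6*p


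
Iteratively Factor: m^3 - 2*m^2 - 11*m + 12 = (m + 3)*(m^2 - 5*m + 4) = (m - 4)*(m + 3)*(m - 1)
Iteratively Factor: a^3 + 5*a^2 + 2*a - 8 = (a + 4)*(a^2 + a - 2) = (a - 1)*(a + 4)*(a + 2)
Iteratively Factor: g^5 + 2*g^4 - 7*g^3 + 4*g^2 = (g)*(g^4 + 2*g^3 - 7*g^2 + 4*g) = g^2*(g^3 + 2*g^2 - 7*g + 4) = g^2*(g - 1)*(g^2 + 3*g - 4) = g^2*(g - 1)^2*(g + 4)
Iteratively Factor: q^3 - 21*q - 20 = (q + 1)*(q^2 - q - 20) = (q + 1)*(q + 4)*(q - 5)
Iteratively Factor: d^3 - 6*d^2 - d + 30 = (d + 2)*(d^2 - 8*d + 15) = (d - 5)*(d + 2)*(d - 3)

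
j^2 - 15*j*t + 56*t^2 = (j - 8*t)*(j - 7*t)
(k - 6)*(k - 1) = k^2 - 7*k + 6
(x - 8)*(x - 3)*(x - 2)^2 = x^4 - 15*x^3 + 72*x^2 - 140*x + 96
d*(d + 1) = d^2 + d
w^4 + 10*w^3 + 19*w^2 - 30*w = w*(w - 1)*(w + 5)*(w + 6)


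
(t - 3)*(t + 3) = t^2 - 9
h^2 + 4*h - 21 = (h - 3)*(h + 7)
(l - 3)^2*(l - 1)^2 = l^4 - 8*l^3 + 22*l^2 - 24*l + 9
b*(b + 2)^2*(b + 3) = b^4 + 7*b^3 + 16*b^2 + 12*b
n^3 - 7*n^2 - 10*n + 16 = (n - 8)*(n - 1)*(n + 2)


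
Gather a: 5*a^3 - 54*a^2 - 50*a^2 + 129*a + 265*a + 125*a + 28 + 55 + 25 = 5*a^3 - 104*a^2 + 519*a + 108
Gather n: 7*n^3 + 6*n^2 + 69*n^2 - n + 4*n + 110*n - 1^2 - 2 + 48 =7*n^3 + 75*n^2 + 113*n + 45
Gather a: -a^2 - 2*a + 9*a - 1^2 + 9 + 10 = -a^2 + 7*a + 18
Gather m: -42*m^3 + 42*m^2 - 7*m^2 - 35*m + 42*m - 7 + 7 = -42*m^3 + 35*m^2 + 7*m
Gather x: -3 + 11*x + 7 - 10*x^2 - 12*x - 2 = -10*x^2 - x + 2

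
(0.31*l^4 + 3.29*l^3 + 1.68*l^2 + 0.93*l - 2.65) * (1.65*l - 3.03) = 0.5115*l^5 + 4.4892*l^4 - 7.1967*l^3 - 3.5559*l^2 - 7.1904*l + 8.0295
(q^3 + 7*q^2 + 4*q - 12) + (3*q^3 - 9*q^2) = 4*q^3 - 2*q^2 + 4*q - 12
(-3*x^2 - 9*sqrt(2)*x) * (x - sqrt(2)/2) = -3*x^3 - 15*sqrt(2)*x^2/2 + 9*x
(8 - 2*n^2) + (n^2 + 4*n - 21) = -n^2 + 4*n - 13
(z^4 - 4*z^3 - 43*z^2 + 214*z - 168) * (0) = 0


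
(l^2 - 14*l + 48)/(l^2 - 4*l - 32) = (l - 6)/(l + 4)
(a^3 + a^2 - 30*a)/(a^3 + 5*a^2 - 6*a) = (a - 5)/(a - 1)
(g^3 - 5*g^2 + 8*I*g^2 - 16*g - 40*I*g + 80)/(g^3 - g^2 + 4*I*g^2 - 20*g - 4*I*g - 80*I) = (g + 4*I)/(g + 4)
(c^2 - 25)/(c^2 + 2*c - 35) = (c + 5)/(c + 7)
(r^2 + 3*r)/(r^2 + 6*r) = (r + 3)/(r + 6)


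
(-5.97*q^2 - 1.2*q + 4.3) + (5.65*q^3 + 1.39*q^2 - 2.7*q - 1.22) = 5.65*q^3 - 4.58*q^2 - 3.9*q + 3.08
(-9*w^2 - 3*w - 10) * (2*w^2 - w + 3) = -18*w^4 + 3*w^3 - 44*w^2 + w - 30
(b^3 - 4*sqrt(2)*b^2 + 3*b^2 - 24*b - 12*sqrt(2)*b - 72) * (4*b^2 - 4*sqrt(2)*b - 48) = 4*b^5 - 20*sqrt(2)*b^4 + 12*b^4 - 112*b^3 - 60*sqrt(2)*b^3 - 336*b^2 + 288*sqrt(2)*b^2 + 1152*b + 864*sqrt(2)*b + 3456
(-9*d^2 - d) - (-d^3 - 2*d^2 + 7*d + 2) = d^3 - 7*d^2 - 8*d - 2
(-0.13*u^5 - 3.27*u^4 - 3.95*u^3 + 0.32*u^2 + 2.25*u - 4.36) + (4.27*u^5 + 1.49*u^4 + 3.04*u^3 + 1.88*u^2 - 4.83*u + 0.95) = 4.14*u^5 - 1.78*u^4 - 0.91*u^3 + 2.2*u^2 - 2.58*u - 3.41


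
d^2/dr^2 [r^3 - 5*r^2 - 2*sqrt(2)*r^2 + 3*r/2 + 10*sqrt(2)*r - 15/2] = 6*r - 10 - 4*sqrt(2)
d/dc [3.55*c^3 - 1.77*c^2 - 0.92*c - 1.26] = 10.65*c^2 - 3.54*c - 0.92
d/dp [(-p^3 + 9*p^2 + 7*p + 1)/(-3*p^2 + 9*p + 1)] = (3*p^4 - 18*p^3 + 99*p^2 + 24*p - 2)/(9*p^4 - 54*p^3 + 75*p^2 + 18*p + 1)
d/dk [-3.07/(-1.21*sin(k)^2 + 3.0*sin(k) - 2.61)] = (9.21 - 7.4294*sin(k))*cos(k)/(1.21*sin(k)^2 - 3.0*sin(k) + 2.61)^2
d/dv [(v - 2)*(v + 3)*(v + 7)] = 3*v^2 + 16*v + 1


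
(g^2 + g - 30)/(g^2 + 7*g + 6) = (g - 5)/(g + 1)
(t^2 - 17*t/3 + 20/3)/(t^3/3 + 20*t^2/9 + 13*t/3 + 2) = 3*(3*t^2 - 17*t + 20)/(3*t^3 + 20*t^2 + 39*t + 18)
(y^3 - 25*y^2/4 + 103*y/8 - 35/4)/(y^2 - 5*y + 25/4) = (4*y^2 - 15*y + 14)/(2*(2*y - 5))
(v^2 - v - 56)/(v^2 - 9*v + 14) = (v^2 - v - 56)/(v^2 - 9*v + 14)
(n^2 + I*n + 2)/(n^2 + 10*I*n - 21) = (n^2 + I*n + 2)/(n^2 + 10*I*n - 21)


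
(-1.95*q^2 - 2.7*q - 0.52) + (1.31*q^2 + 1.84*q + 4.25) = -0.64*q^2 - 0.86*q + 3.73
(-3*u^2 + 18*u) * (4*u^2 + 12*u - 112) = -12*u^4 + 36*u^3 + 552*u^2 - 2016*u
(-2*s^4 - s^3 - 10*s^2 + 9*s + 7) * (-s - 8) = 2*s^5 + 17*s^4 + 18*s^3 + 71*s^2 - 79*s - 56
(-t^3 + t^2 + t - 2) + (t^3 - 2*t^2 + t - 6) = -t^2 + 2*t - 8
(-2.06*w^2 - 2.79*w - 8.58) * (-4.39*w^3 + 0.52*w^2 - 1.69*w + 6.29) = 9.0434*w^5 + 11.1769*w^4 + 39.6968*w^3 - 12.7039*w^2 - 3.0489*w - 53.9682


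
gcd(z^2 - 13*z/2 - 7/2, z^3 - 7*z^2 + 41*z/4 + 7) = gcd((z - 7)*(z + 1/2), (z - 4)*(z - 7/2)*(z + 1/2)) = z + 1/2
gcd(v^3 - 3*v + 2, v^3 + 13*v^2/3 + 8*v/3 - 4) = v + 2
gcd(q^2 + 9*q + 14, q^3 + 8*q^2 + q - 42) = q + 7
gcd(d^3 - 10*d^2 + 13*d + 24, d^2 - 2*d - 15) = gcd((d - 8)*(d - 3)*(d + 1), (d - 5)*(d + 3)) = 1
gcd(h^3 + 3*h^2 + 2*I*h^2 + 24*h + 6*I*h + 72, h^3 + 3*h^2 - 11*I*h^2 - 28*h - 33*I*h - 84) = h^2 + h*(3 - 4*I) - 12*I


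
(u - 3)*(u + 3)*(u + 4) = u^3 + 4*u^2 - 9*u - 36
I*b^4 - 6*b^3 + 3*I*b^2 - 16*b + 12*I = (b - I)*(b + 2*I)*(b + 6*I)*(I*b + 1)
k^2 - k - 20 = (k - 5)*(k + 4)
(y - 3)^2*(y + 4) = y^3 - 2*y^2 - 15*y + 36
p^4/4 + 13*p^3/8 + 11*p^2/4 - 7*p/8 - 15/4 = (p/4 + 1/2)*(p - 1)*(p + 5/2)*(p + 3)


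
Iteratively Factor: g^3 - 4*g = (g + 2)*(g^2 - 2*g) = g*(g + 2)*(g - 2)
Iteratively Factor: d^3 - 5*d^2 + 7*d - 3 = (d - 1)*(d^2 - 4*d + 3) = (d - 1)^2*(d - 3)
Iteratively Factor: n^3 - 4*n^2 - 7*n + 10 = (n - 5)*(n^2 + n - 2) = (n - 5)*(n - 1)*(n + 2)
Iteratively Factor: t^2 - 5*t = (t - 5)*(t)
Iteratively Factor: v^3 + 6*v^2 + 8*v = (v + 2)*(v^2 + 4*v) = (v + 2)*(v + 4)*(v)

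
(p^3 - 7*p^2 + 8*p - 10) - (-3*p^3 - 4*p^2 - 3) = 4*p^3 - 3*p^2 + 8*p - 7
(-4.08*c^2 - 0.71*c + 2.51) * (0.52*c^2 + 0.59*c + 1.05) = -2.1216*c^4 - 2.7764*c^3 - 3.3977*c^2 + 0.7354*c + 2.6355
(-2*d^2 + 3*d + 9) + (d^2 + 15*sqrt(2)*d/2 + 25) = -d^2 + 3*d + 15*sqrt(2)*d/2 + 34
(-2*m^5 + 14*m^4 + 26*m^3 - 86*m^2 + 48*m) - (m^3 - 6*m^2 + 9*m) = -2*m^5 + 14*m^4 + 25*m^3 - 80*m^2 + 39*m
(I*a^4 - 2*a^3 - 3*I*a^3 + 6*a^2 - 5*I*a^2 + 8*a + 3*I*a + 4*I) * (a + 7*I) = I*a^5 - 9*a^4 - 3*I*a^4 + 27*a^3 - 19*I*a^3 + 43*a^2 + 45*I*a^2 - 21*a + 60*I*a - 28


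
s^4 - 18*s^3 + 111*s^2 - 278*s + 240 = (s - 8)*(s - 5)*(s - 3)*(s - 2)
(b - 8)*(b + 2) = b^2 - 6*b - 16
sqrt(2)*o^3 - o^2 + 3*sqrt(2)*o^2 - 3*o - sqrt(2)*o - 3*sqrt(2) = (o + 3)*(o - sqrt(2))*(sqrt(2)*o + 1)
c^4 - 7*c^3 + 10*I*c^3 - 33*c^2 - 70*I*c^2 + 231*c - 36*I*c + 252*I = (c - 7)*(c + 3*I)^2*(c + 4*I)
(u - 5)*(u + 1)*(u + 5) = u^3 + u^2 - 25*u - 25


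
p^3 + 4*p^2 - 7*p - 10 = (p - 2)*(p + 1)*(p + 5)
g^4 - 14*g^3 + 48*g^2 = g^2*(g - 8)*(g - 6)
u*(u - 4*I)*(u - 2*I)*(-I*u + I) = -I*u^4 - 6*u^3 + I*u^3 + 6*u^2 + 8*I*u^2 - 8*I*u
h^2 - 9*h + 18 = (h - 6)*(h - 3)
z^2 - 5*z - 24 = (z - 8)*(z + 3)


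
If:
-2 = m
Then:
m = -2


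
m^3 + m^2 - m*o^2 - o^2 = (m + 1)*(m - o)*(m + o)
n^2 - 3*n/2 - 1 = (n - 2)*(n + 1/2)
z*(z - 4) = z^2 - 4*z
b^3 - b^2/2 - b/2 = b*(b - 1)*(b + 1/2)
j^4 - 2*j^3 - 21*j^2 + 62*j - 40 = (j - 4)*(j - 2)*(j - 1)*(j + 5)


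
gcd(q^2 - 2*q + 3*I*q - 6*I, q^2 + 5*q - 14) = q - 2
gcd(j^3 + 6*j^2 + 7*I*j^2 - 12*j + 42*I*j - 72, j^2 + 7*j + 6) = j + 6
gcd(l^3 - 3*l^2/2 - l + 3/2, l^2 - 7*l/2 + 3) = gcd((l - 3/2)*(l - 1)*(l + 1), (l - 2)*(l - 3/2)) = l - 3/2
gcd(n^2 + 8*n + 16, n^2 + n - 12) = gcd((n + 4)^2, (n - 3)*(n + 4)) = n + 4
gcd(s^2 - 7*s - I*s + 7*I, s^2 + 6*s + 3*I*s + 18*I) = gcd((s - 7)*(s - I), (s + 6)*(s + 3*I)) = 1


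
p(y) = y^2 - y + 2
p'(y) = 2*y - 1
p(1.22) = 2.27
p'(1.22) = 1.44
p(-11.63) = 148.89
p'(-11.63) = -24.26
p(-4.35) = 25.27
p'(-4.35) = -9.70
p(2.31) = 5.03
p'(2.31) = 3.62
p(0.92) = 1.93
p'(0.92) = 0.84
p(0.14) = 1.88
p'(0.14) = -0.72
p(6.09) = 33.00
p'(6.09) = 11.18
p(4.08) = 14.57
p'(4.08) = 7.16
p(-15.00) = 242.00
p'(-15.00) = -31.00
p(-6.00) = 44.00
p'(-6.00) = -13.00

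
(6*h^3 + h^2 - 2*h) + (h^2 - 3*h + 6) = 6*h^3 + 2*h^2 - 5*h + 6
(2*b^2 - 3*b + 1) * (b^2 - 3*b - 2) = 2*b^4 - 9*b^3 + 6*b^2 + 3*b - 2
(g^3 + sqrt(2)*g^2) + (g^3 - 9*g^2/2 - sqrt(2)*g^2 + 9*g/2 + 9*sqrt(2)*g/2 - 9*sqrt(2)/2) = 2*g^3 - 9*g^2/2 + 9*g/2 + 9*sqrt(2)*g/2 - 9*sqrt(2)/2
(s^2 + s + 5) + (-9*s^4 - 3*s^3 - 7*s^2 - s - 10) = -9*s^4 - 3*s^3 - 6*s^2 - 5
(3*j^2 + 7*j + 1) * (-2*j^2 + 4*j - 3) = -6*j^4 - 2*j^3 + 17*j^2 - 17*j - 3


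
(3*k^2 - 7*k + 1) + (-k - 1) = 3*k^2 - 8*k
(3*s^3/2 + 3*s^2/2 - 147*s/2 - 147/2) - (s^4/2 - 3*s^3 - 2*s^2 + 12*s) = -s^4/2 + 9*s^3/2 + 7*s^2/2 - 171*s/2 - 147/2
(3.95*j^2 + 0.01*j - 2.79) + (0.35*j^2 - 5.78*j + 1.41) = 4.3*j^2 - 5.77*j - 1.38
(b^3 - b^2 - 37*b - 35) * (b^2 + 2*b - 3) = b^5 + b^4 - 42*b^3 - 106*b^2 + 41*b + 105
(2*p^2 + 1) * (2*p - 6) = 4*p^3 - 12*p^2 + 2*p - 6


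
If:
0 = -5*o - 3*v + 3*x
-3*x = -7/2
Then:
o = 7/10 - 3*v/5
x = 7/6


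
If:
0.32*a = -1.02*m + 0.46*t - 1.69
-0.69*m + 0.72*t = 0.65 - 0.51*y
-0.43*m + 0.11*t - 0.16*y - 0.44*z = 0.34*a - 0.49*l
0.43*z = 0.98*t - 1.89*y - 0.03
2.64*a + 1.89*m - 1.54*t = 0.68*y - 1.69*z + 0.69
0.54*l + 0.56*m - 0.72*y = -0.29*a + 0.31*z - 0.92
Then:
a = -2.13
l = 1.95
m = -0.62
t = 0.81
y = -0.71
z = 4.89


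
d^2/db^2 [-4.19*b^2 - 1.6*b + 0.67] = -8.38000000000000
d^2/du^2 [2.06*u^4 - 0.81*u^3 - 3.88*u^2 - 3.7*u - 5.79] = 24.72*u^2 - 4.86*u - 7.76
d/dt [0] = 0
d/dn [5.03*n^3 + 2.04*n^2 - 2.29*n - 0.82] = 15.09*n^2 + 4.08*n - 2.29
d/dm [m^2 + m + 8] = 2*m + 1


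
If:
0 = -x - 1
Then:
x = -1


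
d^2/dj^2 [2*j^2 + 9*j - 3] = 4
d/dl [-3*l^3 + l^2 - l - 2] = -9*l^2 + 2*l - 1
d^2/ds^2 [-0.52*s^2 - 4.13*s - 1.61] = -1.04000000000000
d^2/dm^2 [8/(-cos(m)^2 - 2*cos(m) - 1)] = 16*(-cos(m) + cos(2*m) - 2)/(cos(m) + 1)^4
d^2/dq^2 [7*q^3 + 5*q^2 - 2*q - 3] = 42*q + 10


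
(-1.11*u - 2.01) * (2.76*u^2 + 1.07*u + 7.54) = -3.0636*u^3 - 6.7353*u^2 - 10.5201*u - 15.1554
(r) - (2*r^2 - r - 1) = -2*r^2 + 2*r + 1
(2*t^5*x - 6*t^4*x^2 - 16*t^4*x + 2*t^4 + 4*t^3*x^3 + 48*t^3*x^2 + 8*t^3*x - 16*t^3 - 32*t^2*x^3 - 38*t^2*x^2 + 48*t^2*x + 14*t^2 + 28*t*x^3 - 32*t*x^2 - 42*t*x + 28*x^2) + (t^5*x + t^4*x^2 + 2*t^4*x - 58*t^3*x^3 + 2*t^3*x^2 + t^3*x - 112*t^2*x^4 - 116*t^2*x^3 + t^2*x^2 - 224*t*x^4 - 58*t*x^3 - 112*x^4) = 3*t^5*x - 5*t^4*x^2 - 14*t^4*x + 2*t^4 - 54*t^3*x^3 + 50*t^3*x^2 + 9*t^3*x - 16*t^3 - 112*t^2*x^4 - 148*t^2*x^3 - 37*t^2*x^2 + 48*t^2*x + 14*t^2 - 224*t*x^4 - 30*t*x^3 - 32*t*x^2 - 42*t*x - 112*x^4 + 28*x^2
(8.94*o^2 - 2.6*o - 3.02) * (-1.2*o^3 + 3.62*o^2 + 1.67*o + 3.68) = -10.728*o^5 + 35.4828*o^4 + 9.1418*o^3 + 17.6248*o^2 - 14.6114*o - 11.1136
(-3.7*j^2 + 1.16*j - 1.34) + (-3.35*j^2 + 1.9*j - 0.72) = -7.05*j^2 + 3.06*j - 2.06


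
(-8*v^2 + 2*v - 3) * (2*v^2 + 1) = -16*v^4 + 4*v^3 - 14*v^2 + 2*v - 3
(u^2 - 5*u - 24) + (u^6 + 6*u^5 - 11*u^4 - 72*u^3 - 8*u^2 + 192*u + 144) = u^6 + 6*u^5 - 11*u^4 - 72*u^3 - 7*u^2 + 187*u + 120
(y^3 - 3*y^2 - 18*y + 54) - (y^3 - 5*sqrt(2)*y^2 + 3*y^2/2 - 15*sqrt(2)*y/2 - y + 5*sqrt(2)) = -9*y^2/2 + 5*sqrt(2)*y^2 - 17*y + 15*sqrt(2)*y/2 - 5*sqrt(2) + 54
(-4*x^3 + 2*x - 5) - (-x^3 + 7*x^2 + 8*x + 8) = -3*x^3 - 7*x^2 - 6*x - 13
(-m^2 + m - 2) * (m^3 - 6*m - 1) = -m^5 + m^4 + 4*m^3 - 5*m^2 + 11*m + 2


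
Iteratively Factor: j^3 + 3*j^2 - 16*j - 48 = (j + 3)*(j^2 - 16) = (j - 4)*(j + 3)*(j + 4)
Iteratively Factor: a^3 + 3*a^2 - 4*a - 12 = (a + 2)*(a^2 + a - 6) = (a + 2)*(a + 3)*(a - 2)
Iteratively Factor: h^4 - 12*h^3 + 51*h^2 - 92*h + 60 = (h - 2)*(h^3 - 10*h^2 + 31*h - 30) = (h - 5)*(h - 2)*(h^2 - 5*h + 6) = (h - 5)*(h - 3)*(h - 2)*(h - 2)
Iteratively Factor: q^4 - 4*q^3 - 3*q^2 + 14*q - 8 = (q - 1)*(q^3 - 3*q^2 - 6*q + 8) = (q - 1)^2*(q^2 - 2*q - 8) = (q - 1)^2*(q + 2)*(q - 4)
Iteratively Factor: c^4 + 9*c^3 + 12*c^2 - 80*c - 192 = (c + 4)*(c^3 + 5*c^2 - 8*c - 48) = (c + 4)^2*(c^2 + c - 12) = (c + 4)^3*(c - 3)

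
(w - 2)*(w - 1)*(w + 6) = w^3 + 3*w^2 - 16*w + 12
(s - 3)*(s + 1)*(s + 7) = s^3 + 5*s^2 - 17*s - 21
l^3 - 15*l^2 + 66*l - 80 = (l - 8)*(l - 5)*(l - 2)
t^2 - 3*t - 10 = (t - 5)*(t + 2)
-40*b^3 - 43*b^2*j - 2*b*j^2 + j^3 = (-8*b + j)*(b + j)*(5*b + j)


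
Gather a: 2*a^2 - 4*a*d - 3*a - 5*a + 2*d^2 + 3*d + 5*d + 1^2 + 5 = 2*a^2 + a*(-4*d - 8) + 2*d^2 + 8*d + 6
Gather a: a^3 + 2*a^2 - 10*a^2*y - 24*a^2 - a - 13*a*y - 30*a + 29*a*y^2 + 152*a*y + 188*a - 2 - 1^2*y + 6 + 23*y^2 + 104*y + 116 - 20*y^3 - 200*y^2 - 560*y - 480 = a^3 + a^2*(-10*y - 22) + a*(29*y^2 + 139*y + 157) - 20*y^3 - 177*y^2 - 457*y - 360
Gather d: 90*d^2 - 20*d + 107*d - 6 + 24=90*d^2 + 87*d + 18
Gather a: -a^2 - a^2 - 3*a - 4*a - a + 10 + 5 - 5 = -2*a^2 - 8*a + 10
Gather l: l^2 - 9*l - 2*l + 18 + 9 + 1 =l^2 - 11*l + 28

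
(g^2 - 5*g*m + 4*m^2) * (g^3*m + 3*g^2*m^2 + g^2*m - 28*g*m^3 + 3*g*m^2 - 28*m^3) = g^5*m - 2*g^4*m^2 + g^4*m - 39*g^3*m^3 - 2*g^3*m^2 + 152*g^2*m^4 - 39*g^2*m^3 - 112*g*m^5 + 152*g*m^4 - 112*m^5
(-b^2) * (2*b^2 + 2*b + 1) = -2*b^4 - 2*b^3 - b^2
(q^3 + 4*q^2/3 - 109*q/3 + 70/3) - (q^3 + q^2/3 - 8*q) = q^2 - 85*q/3 + 70/3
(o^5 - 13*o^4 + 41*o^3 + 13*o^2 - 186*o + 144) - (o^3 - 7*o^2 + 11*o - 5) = o^5 - 13*o^4 + 40*o^3 + 20*o^2 - 197*o + 149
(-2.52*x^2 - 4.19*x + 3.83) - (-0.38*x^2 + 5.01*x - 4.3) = -2.14*x^2 - 9.2*x + 8.13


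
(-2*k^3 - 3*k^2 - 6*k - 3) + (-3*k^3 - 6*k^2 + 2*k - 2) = -5*k^3 - 9*k^2 - 4*k - 5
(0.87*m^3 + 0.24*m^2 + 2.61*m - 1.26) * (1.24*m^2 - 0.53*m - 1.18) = 1.0788*m^5 - 0.1635*m^4 + 2.0826*m^3 - 3.2289*m^2 - 2.412*m + 1.4868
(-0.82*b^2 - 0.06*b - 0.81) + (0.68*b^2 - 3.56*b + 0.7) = -0.14*b^2 - 3.62*b - 0.11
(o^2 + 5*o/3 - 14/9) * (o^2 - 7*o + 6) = o^4 - 16*o^3/3 - 65*o^2/9 + 188*o/9 - 28/3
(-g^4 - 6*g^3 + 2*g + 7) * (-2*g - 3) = 2*g^5 + 15*g^4 + 18*g^3 - 4*g^2 - 20*g - 21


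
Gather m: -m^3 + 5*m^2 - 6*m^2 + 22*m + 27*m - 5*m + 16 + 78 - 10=-m^3 - m^2 + 44*m + 84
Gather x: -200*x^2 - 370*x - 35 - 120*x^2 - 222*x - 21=-320*x^2 - 592*x - 56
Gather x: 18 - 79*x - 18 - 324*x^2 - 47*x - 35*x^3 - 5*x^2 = -35*x^3 - 329*x^2 - 126*x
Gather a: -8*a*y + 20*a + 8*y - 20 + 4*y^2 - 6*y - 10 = a*(20 - 8*y) + 4*y^2 + 2*y - 30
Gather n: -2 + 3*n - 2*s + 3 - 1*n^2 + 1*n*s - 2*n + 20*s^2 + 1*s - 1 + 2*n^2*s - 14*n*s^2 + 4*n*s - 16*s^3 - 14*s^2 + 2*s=n^2*(2*s - 1) + n*(-14*s^2 + 5*s + 1) - 16*s^3 + 6*s^2 + s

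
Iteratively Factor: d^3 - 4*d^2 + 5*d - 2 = (d - 2)*(d^2 - 2*d + 1) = (d - 2)*(d - 1)*(d - 1)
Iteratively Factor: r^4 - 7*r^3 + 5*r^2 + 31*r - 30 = (r + 2)*(r^3 - 9*r^2 + 23*r - 15) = (r - 5)*(r + 2)*(r^2 - 4*r + 3) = (r - 5)*(r - 1)*(r + 2)*(r - 3)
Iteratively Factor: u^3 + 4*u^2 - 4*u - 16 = (u + 2)*(u^2 + 2*u - 8) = (u - 2)*(u + 2)*(u + 4)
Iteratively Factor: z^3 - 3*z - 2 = (z - 2)*(z^2 + 2*z + 1) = (z - 2)*(z + 1)*(z + 1)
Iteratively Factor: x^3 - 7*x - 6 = (x + 2)*(x^2 - 2*x - 3) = (x + 1)*(x + 2)*(x - 3)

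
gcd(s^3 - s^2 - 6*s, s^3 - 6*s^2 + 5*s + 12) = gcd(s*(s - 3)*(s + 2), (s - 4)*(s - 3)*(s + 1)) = s - 3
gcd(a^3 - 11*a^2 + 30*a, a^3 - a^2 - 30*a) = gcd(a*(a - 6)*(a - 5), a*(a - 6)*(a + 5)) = a^2 - 6*a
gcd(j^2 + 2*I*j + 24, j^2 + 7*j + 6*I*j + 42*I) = j + 6*I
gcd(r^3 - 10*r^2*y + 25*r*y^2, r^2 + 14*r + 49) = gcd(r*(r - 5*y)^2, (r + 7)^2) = 1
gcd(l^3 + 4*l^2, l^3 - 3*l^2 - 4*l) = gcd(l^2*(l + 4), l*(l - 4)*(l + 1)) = l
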